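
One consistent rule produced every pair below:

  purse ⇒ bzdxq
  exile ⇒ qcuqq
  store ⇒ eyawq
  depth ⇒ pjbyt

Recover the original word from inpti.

A repeating key of period 2 is used — shifts +12, +5 over and over.
Undoing it on inpti: i−12=w, n−5=i, p−12=d, t−5=o, i−12=w.

widow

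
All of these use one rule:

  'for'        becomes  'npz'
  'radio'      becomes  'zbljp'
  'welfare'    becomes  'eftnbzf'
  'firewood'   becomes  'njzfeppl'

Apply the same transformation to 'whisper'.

epjaxfz

The rule splits by letter class: vowels +1, consonants +8.
Applying it to whisper: w(cons)+8=e, h(cons)+8=p, i(vowel)+1=j, s(cons)+8=a, p(cons)+8=x, e(vowel)+1=f, r(cons)+8=z.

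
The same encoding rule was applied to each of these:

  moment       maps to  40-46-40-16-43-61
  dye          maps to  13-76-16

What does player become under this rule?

49-37-4-76-16-55

m(#13)→40 and o(#15)→46: differences scale by 3, so n = 3·pos + 1. The formula is n = 3×(alphabet index, a=1) + 1.
Applying it to player: p=16→49, l=12→37, a=1→4, y=25→76, e=5→16, r=18→55.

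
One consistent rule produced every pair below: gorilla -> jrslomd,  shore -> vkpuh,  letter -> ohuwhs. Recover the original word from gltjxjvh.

A repeating key of period 3 is used — shifts +3, +3, +1 over and over.
Decoding gltjxjvh: g−3=d, l−3=i, t−1=s, j−3=g, x−3=u, j−1=i, v−3=s, h−3=e.

disguise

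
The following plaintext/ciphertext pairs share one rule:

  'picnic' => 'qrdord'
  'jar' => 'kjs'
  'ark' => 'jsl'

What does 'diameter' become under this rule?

erjnnuns

The shift depends on letter class: consonant p→q is +1, but vowel i→r is +9. Two shifts are in play — +9 for a/e/i/o/u, +1 for every other letter.
Applying it to diameter: d(cons)+1=e, i(vowel)+9=r, a(vowel)+9=j, m(cons)+1=n, e(vowel)+9=n, t(cons)+1=u, e(vowel)+9=n, r(cons)+1=s.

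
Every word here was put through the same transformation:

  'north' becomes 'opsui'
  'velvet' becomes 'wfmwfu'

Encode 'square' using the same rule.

trvbsf

Compare letters: n→o is +1, o→p is +1, r→s is +1 — a constant shift. It's a constant shift of +1 (ROT1).
For square: s+1=t, q+1=r, u+1=v, a+1=b, r+1=s, e+1=f.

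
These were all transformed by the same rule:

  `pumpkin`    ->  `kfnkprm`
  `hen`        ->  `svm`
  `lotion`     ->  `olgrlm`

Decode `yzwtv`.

badge

Each pair mirrors across the alphabet (p↔k, u↔f, m↔n): positions sum to 25. This is the alphabet-reversal cipher (Atbash): a becomes z, b becomes y, etc.
Undoing it on yzwtv: y↔b, z↔a, w↔d, t↔g, v↔e.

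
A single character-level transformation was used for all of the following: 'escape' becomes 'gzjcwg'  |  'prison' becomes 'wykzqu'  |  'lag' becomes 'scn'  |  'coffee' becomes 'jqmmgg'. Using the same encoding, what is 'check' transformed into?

jogjr

Vowels shift forward by 2 and consonants shift forward by 7.
On check: c(cons)+7=j, h(cons)+7=o, e(vowel)+2=g, c(cons)+7=j, k(cons)+7=r.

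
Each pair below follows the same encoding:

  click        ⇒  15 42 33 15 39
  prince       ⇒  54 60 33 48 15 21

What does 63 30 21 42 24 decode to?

shelf

c(#3)→15 and l(#12)→42: differences scale by 3, so n = 3·pos + 6. With a=1..z=26, the number is 3·pos + 6.
Decoding 63 30 21 42 24: 63→(63−6)÷3=19=s, 30→(30−6)÷3=8=h, 21→(21−6)÷3=5=e, 42→(42−6)÷3=12=l, 24→(24−6)÷3=6=f.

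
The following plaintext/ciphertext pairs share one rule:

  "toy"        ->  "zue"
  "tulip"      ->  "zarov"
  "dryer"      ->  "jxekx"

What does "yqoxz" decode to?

Compare letters: t→z is +6, o→u is +6, y→e is +6 — a constant shift. This is a Caesar cipher with shift 6.
Decoding yqoxz: y−6=s, q−6=k, o−6=i, x−6=r, z−6=t.

skirt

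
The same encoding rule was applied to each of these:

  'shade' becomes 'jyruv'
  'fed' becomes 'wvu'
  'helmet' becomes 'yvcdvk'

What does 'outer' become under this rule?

Compare letters: s→j is +17, h→y is +17, a→r is +17 — a constant shift. It's a constant shift of +17 (ROT17).
On outer: o+17=f, u+17=l, t+17=k, e+17=v, r+17=i.

flkvi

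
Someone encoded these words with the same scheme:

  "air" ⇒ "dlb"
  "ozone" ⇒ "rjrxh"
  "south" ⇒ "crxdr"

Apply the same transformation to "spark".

The shift depends on letter class: consonant r→b is +10, but vowel a→d is +3. Two shifts are in play — +3 for a/e/i/o/u, +10 for every other letter.
On spark: s(cons)+10=c, p(cons)+10=z, a(vowel)+3=d, r(cons)+10=b, k(cons)+10=u.

czdbu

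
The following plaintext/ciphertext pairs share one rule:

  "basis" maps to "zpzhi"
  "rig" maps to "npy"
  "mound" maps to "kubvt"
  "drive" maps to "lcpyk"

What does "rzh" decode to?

ask

The output letters match the input read backwards, each shifted +7: basis reversed is sisab. The word is reversed, then every letter is shifted forward by 7.
Reversing it on rzh: shift back: r−7=k, z−7=s, h−7=a → ksa; then reverse → ask.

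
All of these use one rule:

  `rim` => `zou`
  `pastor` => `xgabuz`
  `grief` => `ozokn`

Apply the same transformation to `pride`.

xzolk

The shift depends on letter class: consonant r→z is +8, but vowel i→o is +6. Two shifts are in play — +6 for a/e/i/o/u, +8 for every other letter.
For pride: p(cons)+8=x, r(cons)+8=z, i(vowel)+6=o, d(cons)+8=l, e(vowel)+6=k.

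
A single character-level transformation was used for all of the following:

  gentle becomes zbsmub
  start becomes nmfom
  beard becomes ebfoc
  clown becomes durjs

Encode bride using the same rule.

g(6)→z(25) and e(4)→b(1) fit y≡25x+5 (mod 26); the inverse of 25 mod 26 is 25. This is an affine cipher: with a=0,…,z=25, each position x becomes (25x+5) mod 26.
On bride: b(1)→25·1+5≡4=e; r(17)→25·17+5≡14=o; i(8)→25·8+5≡23=x; d(3)→25·3+5≡2=c; e(4)→25·4+5≡1=b (all mod 26).

eoxcb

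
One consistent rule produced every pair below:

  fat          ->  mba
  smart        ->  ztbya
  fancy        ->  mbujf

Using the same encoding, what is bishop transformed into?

The shift depends on letter class: consonant f→m is +7, but vowel a→b is +1. Two shifts are in play — +1 for a/e/i/o/u, +7 for every other letter.
For bishop: b(cons)+7=i, i(vowel)+1=j, s(cons)+7=z, h(cons)+7=o, o(vowel)+1=p, p(cons)+7=w.

ijzopw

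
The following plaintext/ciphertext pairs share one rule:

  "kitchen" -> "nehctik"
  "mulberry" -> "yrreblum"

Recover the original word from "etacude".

The word is simply reversed.
Undoing it on etacude: then reverse → educate.

educate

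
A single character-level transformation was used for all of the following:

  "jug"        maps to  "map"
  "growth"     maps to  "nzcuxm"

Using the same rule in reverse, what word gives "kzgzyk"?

estate

The output letters match the input read backwards, each shifted +6: jug reversed is guj. The word is reversed, then every letter is shifted forward by 6.
Reversing it on kzgzyk: shift back: k−6=e, z−6=t, g−6=a, z−6=t, y−6=s, k−6=e → etatse; then reverse → estate.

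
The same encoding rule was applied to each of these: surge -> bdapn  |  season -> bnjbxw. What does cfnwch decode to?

twenty

Compare letters: s→b is +9, u→d is +9, r→a is +9 — a constant shift. This is a Caesar cipher with shift 9.
Decoding cfnwch: c−9=t, f−9=w, n−9=e, w−9=n, c−9=t, h−9=y.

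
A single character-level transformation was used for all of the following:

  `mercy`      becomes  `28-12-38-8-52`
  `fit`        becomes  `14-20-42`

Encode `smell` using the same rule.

40-28-12-26-26

m(#13)→28 and e(#5)→12: differences scale by 2, so n = 2·pos + 2. Each letter becomes 2×(its alphabet position, a=1..z=26) + 2.
For smell: s=19→40, m=13→28, e=5→12, l=12→26, l=12→26.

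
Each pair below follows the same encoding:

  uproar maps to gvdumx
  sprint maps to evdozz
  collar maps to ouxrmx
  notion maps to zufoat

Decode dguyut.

raisin

A repeating key of period 2 is used — shifts +12, +6 over and over.
Decoding dguyut: d−12=r, g−6=a, u−12=i, y−6=s, u−12=i, t−6=n.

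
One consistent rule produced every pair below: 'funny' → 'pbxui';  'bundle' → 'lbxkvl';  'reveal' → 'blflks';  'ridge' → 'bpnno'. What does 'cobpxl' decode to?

Shifts by position in funny: pos 0: f→p (+10), pos 1: u→b (+7), pos 2: n→x (+10), pos 3: n→u (+7) — repeating every 2. It's a Vigenère-style cipher with numeric key [10,7]: position i shifts by key[i mod 2].
Undoing it on cobpxl: c−10=s, o−7=h, b−10=r, p−7=i, x−10=n, l−7=e.

shrine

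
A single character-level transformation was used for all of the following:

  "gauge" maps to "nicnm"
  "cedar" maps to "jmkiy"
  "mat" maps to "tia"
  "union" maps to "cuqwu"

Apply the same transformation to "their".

The shift depends on letter class: consonant g→n is +7, but vowel a→i is +8. The rule splits by letter class: vowels +8, consonants +7.
On their: t(cons)+7=a, h(cons)+7=o, e(vowel)+8=m, i(vowel)+8=q, r(cons)+7=y.

aomqy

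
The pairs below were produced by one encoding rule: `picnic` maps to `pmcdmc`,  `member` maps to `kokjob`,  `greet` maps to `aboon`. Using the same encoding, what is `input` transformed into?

p(15)→p(15) and i(8)→m(12) fit y≡19x+16 (mod 26); the inverse of 19 mod 26 is 11. Each letter's alphabet position (a=0..z=25) is mapped through 19·x+16 mod 26 — an affine cipher.
For input: i(8)→19·8+16≡12=m; n(13)→19·13+16≡3=d; p(15)→19·15+16≡15=p; u(20)→19·20+16≡6=g; t(19)→19·19+16≡13=n (all mod 26).

mdpgn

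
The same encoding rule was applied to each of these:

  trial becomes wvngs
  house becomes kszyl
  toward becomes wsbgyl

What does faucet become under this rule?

The shift increases by 1 at each position, starting from +3: 3, 4, 5, ….
Applying it to faucet: f+3=i, a+4=e, u+5=z, c+6=i, e+7=l, t+8=b.

iezilb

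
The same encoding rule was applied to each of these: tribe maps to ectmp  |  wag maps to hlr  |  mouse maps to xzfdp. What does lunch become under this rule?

wfyns

This is a Caesar cipher with shift 11.
Applying it to lunch: l+11=w, u+11=f, n+11=y, c+11=n, h+11=s.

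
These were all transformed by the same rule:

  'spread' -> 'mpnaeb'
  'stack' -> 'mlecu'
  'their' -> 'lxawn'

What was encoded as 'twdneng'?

library

Treating letters as 0–25, the rule is x ↦ 25x + 4 (mod 26).
Undoing it on twdneng: t(19)→25·(19−4)≡11=l; w(22)→25·(22−4)≡8=i; d(3)→25·(3−4)≡1=b; n(13)→25·(13−4)≡17=r; e(4)→25·(4−4)≡0=a; n(13)→25·(13−4)≡17=r; g(6)→25·(6−4)≡24=y (all mod 26).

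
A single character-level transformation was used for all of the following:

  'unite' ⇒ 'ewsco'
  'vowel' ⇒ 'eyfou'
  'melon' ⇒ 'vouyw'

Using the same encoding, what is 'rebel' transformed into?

aokou

The rule splits by letter class: vowels +10, consonants +9.
On rebel: r(cons)+9=a, e(vowel)+10=o, b(cons)+9=k, e(vowel)+10=o, l(cons)+9=u.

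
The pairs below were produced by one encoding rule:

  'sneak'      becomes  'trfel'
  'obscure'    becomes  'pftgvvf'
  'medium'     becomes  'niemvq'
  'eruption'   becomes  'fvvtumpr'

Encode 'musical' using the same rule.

nytmdem

Shifts by position in sneak: pos 0: s→t (+1), pos 1: n→r (+4), pos 2: e→f (+1), pos 3: a→e (+4) — repeating every 2. A repeating key of period 2 is used — shifts +1, +4 over and over.
Applying it to musical: m+1=n, u+4=y, s+1=t, i+4=m, c+1=d, a+4=e, l+1=m.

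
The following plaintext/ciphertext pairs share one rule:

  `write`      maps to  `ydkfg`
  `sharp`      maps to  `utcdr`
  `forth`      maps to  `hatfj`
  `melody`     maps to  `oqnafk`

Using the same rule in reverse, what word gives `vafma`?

A repeating key of period 2 is used — shifts +2, +12 over and over.
Reversing it on vafma: v−2=t, a−12=o, f−2=d, m−12=a, a−2=y.

today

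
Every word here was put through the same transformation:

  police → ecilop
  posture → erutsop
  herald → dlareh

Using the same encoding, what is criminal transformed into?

lanimirc

The output letters match the input read backwards: police reversed is ecilop. It's just the letters in reverse order.
Applying it to criminal: reverse → lanimirc.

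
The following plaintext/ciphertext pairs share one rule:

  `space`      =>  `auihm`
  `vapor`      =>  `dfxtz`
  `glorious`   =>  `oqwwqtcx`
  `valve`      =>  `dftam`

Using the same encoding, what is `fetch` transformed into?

Shifts by position in space: pos 0: s→a (+8), pos 1: p→u (+5), pos 2: a→i (+8), pos 3: c→h (+5) — repeating every 2. The shifts repeat in a cycle of length 2: positions 0,1,… shift by +8, +5, then the pattern repeats.
On fetch: f+8=n, e+5=j, t+8=b, c+5=h, h+8=p.

njbhp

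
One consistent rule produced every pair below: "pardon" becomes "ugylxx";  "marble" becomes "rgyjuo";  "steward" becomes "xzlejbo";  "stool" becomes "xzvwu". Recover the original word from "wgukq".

In pardon: p→u is +5, a→g is +6, r→y is +7, d→l is +8 — the shift increases by 1 each position. Each letter shifts forward by (position + 5), i.e. 5, 6, 7, … — the shift grows by one for each successive letter.
Undoing it on wgukq: w−5=r, g−6=a, u−7=n, k−8=c, q−9=h.

ranch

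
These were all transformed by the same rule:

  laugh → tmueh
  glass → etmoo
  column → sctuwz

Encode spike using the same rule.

l(11)→t(19) and a(0)→m(12) fit y≡3x+12 (mod 26); the inverse of 3 mod 26 is 9. This is an affine cipher: with a=0,…,z=25, each position x becomes (3x+12) mod 26.
Applying it to spike: s(18)→3·18+12≡14=o; p(15)→3·15+12≡5=f; i(8)→3·8+12≡10=k; k(10)→3·10+12≡16=q; e(4)→3·4+12≡24=y (all mod 26).

ofkqy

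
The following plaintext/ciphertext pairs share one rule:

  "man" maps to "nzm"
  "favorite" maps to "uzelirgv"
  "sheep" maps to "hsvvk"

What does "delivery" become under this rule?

Each pair mirrors across the alphabet (m↔n, a↔z, n↔m): positions sum to 25. Each letter is replaced by its mirror in the alphabet: a↔z, b↔y, c↔x, and so on (the Atbash cipher).
On delivery: d↔w, e↔v, l↔o, i↔r, v↔e, e↔v, r↔i, y↔b.

wvorevib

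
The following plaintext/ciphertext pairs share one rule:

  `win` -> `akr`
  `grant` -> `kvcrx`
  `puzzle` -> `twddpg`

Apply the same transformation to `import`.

kqtqvx

The shift depends on letter class: consonant w→a is +4, but vowel i→k is +2. Two shifts are in play — +2 for a/e/i/o/u, +4 for every other letter.
On import: i(vowel)+2=k, m(cons)+4=q, p(cons)+4=t, o(vowel)+2=q, r(cons)+4=v, t(cons)+4=x.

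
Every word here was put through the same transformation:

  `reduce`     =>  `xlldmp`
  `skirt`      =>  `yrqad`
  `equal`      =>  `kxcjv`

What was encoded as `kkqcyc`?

In reduce: r→x is +6, e→l is +7, d→l is +8, u→d is +9 — the shift increases by 1 each position. Letter i (0-indexed) is shifted by i+6, so successive shifts are 6, 7, 8, ….
Decoding kkqcyc: k−6=e, k−7=d, q−8=i, c−9=t, y−10=o, c−11=r.

editor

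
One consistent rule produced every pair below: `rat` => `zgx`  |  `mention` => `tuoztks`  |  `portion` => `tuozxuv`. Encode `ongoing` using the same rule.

Read the word backwards and shift each letter +6.
Applying it to ongoing: reverse → gniogno; then shift: g+6=m, n+6=t, i+6=o, o+6=u, g+6=m, n+6=t, o+6=u.

mtoumtu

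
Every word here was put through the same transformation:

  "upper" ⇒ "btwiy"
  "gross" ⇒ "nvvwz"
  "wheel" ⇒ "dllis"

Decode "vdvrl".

ozone

Shifts by position in upper: pos 0: u→b (+7), pos 1: p→t (+4), pos 2: p→w (+7), pos 3: e→i (+4) — repeating every 2. A repeating key of period 2 is used — shifts +7, +4 over and over.
Undoing it on vdvrl: v−7=o, d−4=z, v−7=o, r−4=n, l−7=e.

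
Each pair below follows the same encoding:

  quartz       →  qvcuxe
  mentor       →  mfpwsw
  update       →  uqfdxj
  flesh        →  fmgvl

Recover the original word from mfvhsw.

Letter i (0-indexed) is shifted by i+0, so successive shifts are 0, 1, 2, ….
Reversing it on mfvhsw: m−0=m, f−1=e, v−2=t, h−3=e, s−4=o, w−5=r.

meteor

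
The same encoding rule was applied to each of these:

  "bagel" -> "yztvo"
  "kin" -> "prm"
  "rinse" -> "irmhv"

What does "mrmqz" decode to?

ninja

Each pair mirrors across the alphabet (b↔y, a↔z, g↔t): positions sum to 25. Each letter is replaced by its mirror in the alphabet: a↔z, b↔y, c↔x, and so on (the Atbash cipher).
Decoding mrmqz: m↔n, r↔i, m↔n, q↔j, z↔a.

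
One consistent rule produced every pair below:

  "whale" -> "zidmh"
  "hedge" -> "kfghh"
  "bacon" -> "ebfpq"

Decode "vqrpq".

It's a Vigenère-style cipher with numeric key [3,1]: position i shifts by key[i mod 2].
Reversing it on vqrpq: v−3=s, q−1=p, r−3=o, p−1=o, q−3=n.

spoon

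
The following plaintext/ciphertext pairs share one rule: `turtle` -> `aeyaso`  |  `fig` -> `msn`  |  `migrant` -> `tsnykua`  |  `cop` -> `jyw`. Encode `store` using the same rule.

zayyo

The rule splits by letter class: vowels +10, consonants +7.
For store: s(cons)+7=z, t(cons)+7=a, o(vowel)+10=y, r(cons)+7=y, e(vowel)+10=o.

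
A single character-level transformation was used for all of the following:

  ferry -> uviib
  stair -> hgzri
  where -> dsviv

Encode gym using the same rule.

tbn

Each pair mirrors across the alphabet (f↔u, e↔v, r↔i): positions sum to 25. This is the alphabet-reversal cipher (Atbash): a becomes z, b becomes y, etc.
For gym: g↔t, y↔b, m↔n.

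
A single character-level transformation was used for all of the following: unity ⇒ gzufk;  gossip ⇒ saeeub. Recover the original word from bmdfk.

party

Compare letters: u→g is +12, n→z is +12, i→u is +12 — a constant shift. Each letter is shifted forward by 12 in the alphabet (a Caesar shift of +12).
Reversing it on bmdfk: b−12=p, m−12=a, d−12=r, f−12=t, k−12=y.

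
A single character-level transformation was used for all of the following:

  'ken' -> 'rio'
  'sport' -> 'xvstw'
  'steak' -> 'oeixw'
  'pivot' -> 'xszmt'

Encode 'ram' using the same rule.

The output letters match the input read backwards, each shifted +4: ken reversed is nek. The word is reversed, then every letter is shifted forward by 4.
For ram: reverse → mar; then shift: m+4=q, a+4=e, r+4=v.

qev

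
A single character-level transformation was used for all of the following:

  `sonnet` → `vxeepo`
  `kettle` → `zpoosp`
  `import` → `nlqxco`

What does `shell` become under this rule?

Treating letters as 0–25, the rule is x ↦ 19x + 17 (mod 26).
Applying it to shell: s(18)→19·18+17≡21=v; h(7)→19·7+17≡20=u; e(4)→19·4+17≡15=p; l(11)→19·11+17≡18=s; l(11)→19·11+17≡18=s (all mod 26).

vupss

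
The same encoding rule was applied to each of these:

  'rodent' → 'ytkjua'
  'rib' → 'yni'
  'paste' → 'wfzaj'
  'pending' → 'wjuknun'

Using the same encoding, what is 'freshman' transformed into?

The shift depends on letter class: consonant r→y is +7, but vowel o→t is +5. Vowels shift forward by 5 and consonants shift forward by 7.
On freshman: f(cons)+7=m, r(cons)+7=y, e(vowel)+5=j, s(cons)+7=z, h(cons)+7=o, m(cons)+7=t, a(vowel)+5=f, n(cons)+7=u.

myjzotfu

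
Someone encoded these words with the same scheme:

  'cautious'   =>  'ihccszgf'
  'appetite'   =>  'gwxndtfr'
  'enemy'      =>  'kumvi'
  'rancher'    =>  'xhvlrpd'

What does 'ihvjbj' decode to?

Each letter shifts forward by (position + 6), i.e. 6, 7, 8, … — the shift grows by one for each successive letter.
Decoding ihvjbj: i−6=c, h−7=a, v−8=n, j−9=a, b−10=r, j−11=y.

canary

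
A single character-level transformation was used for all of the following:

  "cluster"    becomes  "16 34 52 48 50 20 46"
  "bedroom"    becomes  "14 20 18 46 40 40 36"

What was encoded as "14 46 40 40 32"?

c(#3)→16 and l(#12)→34: differences scale by 2, so n = 2·pos + 10. Each letter becomes 2×(its alphabet position, a=1..z=26) + 10.
Undoing it on 14 46 40 40 32: 14→(14−10)÷2=2=b, 46→(46−10)÷2=18=r, 40→(40−10)÷2=15=o, 40→(40−10)÷2=15=o, 32→(32−10)÷2=11=k.

brook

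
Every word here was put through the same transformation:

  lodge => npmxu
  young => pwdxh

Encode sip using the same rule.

The word is reversed, then every letter is shifted forward by 9.
On sip: reverse → pis; then shift: p+9=y, i+9=r, s+9=b.

yrb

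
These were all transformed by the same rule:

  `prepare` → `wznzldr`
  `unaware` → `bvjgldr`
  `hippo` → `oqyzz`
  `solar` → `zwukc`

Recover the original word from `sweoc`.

In prepare: p→w is +7, r→z is +8, e→n is +9, p→z is +10 — the shift increases by 1 each position. Letter i (0-indexed) is shifted by i+7, so successive shifts are 7, 8, 9, ….
Reversing it on sweoc: s−7=l, w−8=o, e−9=v, o−10=e, c−11=r.

lover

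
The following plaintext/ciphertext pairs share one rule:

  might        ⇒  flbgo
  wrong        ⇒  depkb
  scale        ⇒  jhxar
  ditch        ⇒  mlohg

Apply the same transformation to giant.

blxko

m(12)→f(5) and i(8)→l(11) fit y≡5x+23 (mod 26); the inverse of 5 mod 26 is 21. This is an affine cipher: with a=0,…,z=25, each position x becomes (5x+23) mod 26.
For giant: g(6)→5·6+23≡1=b; i(8)→5·8+23≡11=l; a(0)→5·0+23≡23=x; n(13)→5·13+23≡10=k; t(19)→5·19+23≡14=o (all mod 26).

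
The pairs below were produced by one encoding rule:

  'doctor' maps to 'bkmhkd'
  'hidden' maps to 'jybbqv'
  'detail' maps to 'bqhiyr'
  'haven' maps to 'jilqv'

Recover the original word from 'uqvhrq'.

gentle

This is an affine cipher: with a=0,…,z=25, each position x becomes (15x+8) mod 26.
Undoing it on uqvhrq: u(20)→7·(20−8)≡6=g; q(16)→7·(16−8)≡4=e; v(21)→7·(21−8)≡13=n; h(7)→7·(7−8)≡19=t; r(17)→7·(17−8)≡11=l; q(16)→7·(16−8)≡4=e (all mod 26).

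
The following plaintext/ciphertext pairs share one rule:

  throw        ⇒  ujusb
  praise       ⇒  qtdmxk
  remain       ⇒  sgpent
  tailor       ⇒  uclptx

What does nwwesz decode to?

mutant

In throw: t→u is +1, h→j is +2, r→u is +3, o→s is +4 — the shift increases by 1 each position. The shift increases by 1 at each position, starting from +1: 1, 2, 3, ….
Reversing it on nwwesz: n−1=m, w−2=u, w−3=t, e−4=a, s−5=n, z−6=t.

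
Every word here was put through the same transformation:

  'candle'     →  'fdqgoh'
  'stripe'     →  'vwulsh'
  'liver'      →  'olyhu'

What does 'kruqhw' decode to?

hornet

Compare letters: c→f is +3, a→d is +3, n→q is +3 — a constant shift. It's a constant shift of +3 (ROT3).
Reversing it on kruqhw: k−3=h, r−3=o, u−3=r, q−3=n, h−3=e, w−3=t.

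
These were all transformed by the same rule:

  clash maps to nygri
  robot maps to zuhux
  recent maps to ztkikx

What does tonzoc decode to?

Read the word backwards and shift each letter +6.
Undoing it on tonzoc: shift back: t−6=n, o−6=i, n−6=h, z−6=t, o−6=i, c−6=w → nihtiw; then reverse → within.

within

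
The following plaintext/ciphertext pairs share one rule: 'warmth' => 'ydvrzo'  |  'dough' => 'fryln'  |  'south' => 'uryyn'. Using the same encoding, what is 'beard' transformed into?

The shift increases by 1 at each position, starting from +2: 2, 3, 4, ….
Applying it to beard: b+2=d, e+3=h, a+4=e, r+5=w, d+6=j.

dhewj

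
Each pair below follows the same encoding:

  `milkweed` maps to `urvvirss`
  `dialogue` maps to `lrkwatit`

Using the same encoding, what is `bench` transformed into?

jnxnt

In milkweed: m→u is +8, i→r is +9, l→v is +10, k→v is +11 — the shift increases by 1 each position. Letter i (0-indexed) is shifted by i+8, so successive shifts are 8, 9, 10, ….
Applying it to bench: b+8=j, e+9=n, n+10=x, c+11=n, h+12=t.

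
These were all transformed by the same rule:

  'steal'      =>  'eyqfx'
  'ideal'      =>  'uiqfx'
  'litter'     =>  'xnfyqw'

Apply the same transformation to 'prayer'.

bwmdqw

Shifts by position in steal: pos 0: s→e (+12), pos 1: t→y (+5), pos 2: e→q (+12), pos 3: a→f (+5) — repeating every 2. The shifts repeat in a cycle of length 2: positions 0,1,… shift by +12, +5, then the pattern repeats.
On prayer: p+12=b, r+5=w, a+12=m, y+5=d, e+12=q, r+5=w.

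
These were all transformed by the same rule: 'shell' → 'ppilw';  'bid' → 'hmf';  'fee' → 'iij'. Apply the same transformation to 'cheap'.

teilg

The output letters match the input read backwards, each shifted +4: shell reversed is llehs. Read the word backwards and shift each letter +4.
For cheap: reverse → paehc; then shift: p+4=t, a+4=e, e+4=i, h+4=l, c+4=g.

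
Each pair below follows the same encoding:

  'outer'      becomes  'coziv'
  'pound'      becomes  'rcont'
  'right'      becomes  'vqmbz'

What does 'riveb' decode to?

Treating letters as 0–25, the rule is x ↦ 15x + 0 (mod 26).
Decoding riveb: r(17)→7·(17−0)≡15=p; i(8)→7·(8−0)≡4=e; v(21)→7·(21−0)≡17=r; e(4)→7·(4−0)≡2=c; b(1)→7·(1−0)≡7=h (all mod 26).

perch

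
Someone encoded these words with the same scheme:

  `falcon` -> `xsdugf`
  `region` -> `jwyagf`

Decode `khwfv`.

spend

Compare letters: f→x is +18, a→s is +18, l→d is +18 — a constant shift. Each letter is shifted forward by 18 in the alphabet (a Caesar shift of +18).
Undoing it on khwfv: k−18=s, h−18=p, w−18=e, f−18=n, v−18=d.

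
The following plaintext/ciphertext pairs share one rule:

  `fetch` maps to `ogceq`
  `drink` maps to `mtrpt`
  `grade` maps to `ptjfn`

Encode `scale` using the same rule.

bejnn

Shifts by position in fetch: pos 0: f→o (+9), pos 1: e→g (+2), pos 2: t→c (+9), pos 3: c→e (+2) — repeating every 2. The shifts repeat in a cycle of length 2: positions 0,1,… shift by +9, +2, then the pattern repeats.
On scale: s+9=b, c+2=e, a+9=j, l+2=n, e+9=n.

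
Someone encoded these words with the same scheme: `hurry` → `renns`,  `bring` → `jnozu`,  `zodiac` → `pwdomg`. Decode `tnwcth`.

This is an affine cipher: with a=0,…,z=25, each position x becomes (23x+12) mod 26.
Reversing it on tnwcth: t(19)→17·(19−12)≡15=p; n(13)→17·(13−12)≡17=r; w(22)→17·(22−12)≡14=o; c(2)→17·(2−12)≡12=m; t(19)→17·(19−12)≡15=p; h(7)→17·(7−12)≡19=t (all mod 26).

prompt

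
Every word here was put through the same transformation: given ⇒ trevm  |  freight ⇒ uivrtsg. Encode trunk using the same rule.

Each pair mirrors across the alphabet (g↔t, i↔r, v↔e): positions sum to 25. Letters are reflected about the middle of the alphabet (position → 25−position): Atbash.
On trunk: t↔g, r↔i, u↔f, n↔m, k↔p.

gifmp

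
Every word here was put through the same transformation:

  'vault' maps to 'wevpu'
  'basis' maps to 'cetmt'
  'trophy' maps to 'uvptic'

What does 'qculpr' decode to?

python

Shifts by position in vault: pos 0: v→w (+1), pos 1: a→e (+4), pos 2: u→v (+1), pos 3: l→p (+4) — repeating every 2. The shifts repeat in a cycle of length 2: positions 0,1,… shift by +1, +4, then the pattern repeats.
Decoding qculpr: q−1=p, c−4=y, u−1=t, l−4=h, p−1=o, r−4=n.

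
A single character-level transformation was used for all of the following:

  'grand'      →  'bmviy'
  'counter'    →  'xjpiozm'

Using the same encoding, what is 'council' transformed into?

xjpixdg

Each letter is shifted forward by 21 in the alphabet (a Caesar shift of +21).
For council: c+21=x, o+21=j, u+21=p, n+21=i, c+21=x, i+21=d, l+21=g.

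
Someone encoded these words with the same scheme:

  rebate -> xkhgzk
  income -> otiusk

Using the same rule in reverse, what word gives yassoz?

Compare letters: r→x is +6, e→k is +6, b→h is +6 — a constant shift. Each letter is shifted forward by 6 in the alphabet (a Caesar shift of +6).
Decoding yassoz: y−6=s, a−6=u, s−6=m, s−6=m, o−6=i, z−6=t.

summit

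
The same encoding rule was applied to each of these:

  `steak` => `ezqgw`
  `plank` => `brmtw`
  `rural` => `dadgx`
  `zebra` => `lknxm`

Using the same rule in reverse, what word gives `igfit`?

watch

Shifts by position in steak: pos 0: s→e (+12), pos 1: t→z (+6), pos 2: e→q (+12), pos 3: a→g (+6) — repeating every 2. The shifts repeat in a cycle of length 2: positions 0,1,… shift by +12, +6, then the pattern repeats.
Undoing it on igfit: i−12=w, g−6=a, f−12=t, i−6=c, t−12=h.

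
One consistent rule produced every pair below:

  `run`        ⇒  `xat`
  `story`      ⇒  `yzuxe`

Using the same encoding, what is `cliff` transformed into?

Compare letters: r→x is +6, u→a is +6, n→t is +6 — a constant shift. Each letter is shifted forward by 6 in the alphabet (a Caesar shift of +6).
Applying it to cliff: c+6=i, l+6=r, i+6=o, f+6=l, f+6=l.

iroll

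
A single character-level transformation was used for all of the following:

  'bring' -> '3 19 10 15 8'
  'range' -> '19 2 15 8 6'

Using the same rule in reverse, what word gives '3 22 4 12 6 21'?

bucket

b is letter #2 and maps to 3: an offset of 1. Each letter is replaced by its alphabet position (a=1..z=26) + 1.
Undoing it on 3 22 4 12 6 21: 3→(3−1)÷1=2=b, 22→(22−1)÷1=21=u, 4→(4−1)÷1=3=c, 12→(12−1)÷1=11=k, 6→(6−1)÷1=5=e, 21→(21−1)÷1=20=t.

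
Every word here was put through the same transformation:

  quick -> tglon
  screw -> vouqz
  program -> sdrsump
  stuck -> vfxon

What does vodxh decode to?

Shifts by position in quick: pos 0: q→t (+3), pos 1: u→g (+12), pos 2: i→l (+3), pos 3: c→o (+12) — repeating every 2. It's a Vigenère-style cipher with numeric key [3,12]: position i shifts by key[i mod 2].
Undoing it on vodxh: v−3=s, o−12=c, d−3=a, x−12=l, h−3=e.

scale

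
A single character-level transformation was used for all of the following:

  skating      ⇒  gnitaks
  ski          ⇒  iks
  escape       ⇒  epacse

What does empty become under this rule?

ytpme

It's just the letters in reverse order.
On empty: reverse → ytpme.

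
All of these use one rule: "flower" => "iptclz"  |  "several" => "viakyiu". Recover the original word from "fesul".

canoe

Each letter shifts forward by (position + 3), i.e. 3, 4, 5, … — the shift grows by one for each successive letter.
Reversing it on fesul: f−3=c, e−4=a, s−5=n, u−6=o, l−7=e.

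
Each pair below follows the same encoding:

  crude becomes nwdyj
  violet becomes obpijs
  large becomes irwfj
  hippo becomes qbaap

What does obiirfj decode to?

village

c(2)→n(13) and r(17)→w(22) fit y≡11x+17 (mod 26); the inverse of 11 mod 26 is 19. Each letter's alphabet position (a=0..z=25) is mapped through 11·x+17 mod 26 — an affine cipher.
Undoing it on obiirfj: o(14)→19·(14−17)≡21=v; b(1)→19·(1−17)≡8=i; i(8)→19·(8−17)≡11=l; i(8)→19·(8−17)≡11=l; r(17)→19·(17−17)≡0=a; f(5)→19·(5−17)≡6=g; j(9)→19·(9−17)≡4=e (all mod 26).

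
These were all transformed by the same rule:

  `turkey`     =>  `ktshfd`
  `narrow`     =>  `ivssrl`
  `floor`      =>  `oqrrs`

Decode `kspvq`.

This is an affine cipher: with a=0,…,z=25, each position x becomes (9x+21) mod 26.
Undoing it on kspvq: k(10)→3·(10−21)≡19=t; s(18)→3·(18−21)≡17=r; p(15)→3·(15−21)≡8=i; v(21)→3·(21−21)≡0=a; q(16)→3·(16−21)≡11=l (all mod 26).

trial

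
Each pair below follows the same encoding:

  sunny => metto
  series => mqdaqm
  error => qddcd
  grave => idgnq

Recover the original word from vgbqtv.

talent

s(18)→m(12) and u(20)→e(4) fit y≡9x+6 (mod 26); the inverse of 9 mod 26 is 3. Treating letters as 0–25, the rule is x ↦ 9x + 6 (mod 26).
Undoing it on vgbqtv: v(21)→3·(21−6)≡19=t; g(6)→3·(6−6)≡0=a; b(1)→3·(1−6)≡11=l; q(16)→3·(16−6)≡4=e; t(19)→3·(19−6)≡13=n; v(21)→3·(21−6)≡19=t (all mod 26).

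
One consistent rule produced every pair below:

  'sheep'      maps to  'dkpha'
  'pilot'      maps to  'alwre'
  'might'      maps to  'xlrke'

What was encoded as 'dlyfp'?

The shifts repeat in a cycle of length 2: positions 0,1,… shift by +11, +3, then the pattern repeats.
Reversing it on dlyfp: d−11=s, l−3=i, y−11=n, f−3=c, p−11=e.

since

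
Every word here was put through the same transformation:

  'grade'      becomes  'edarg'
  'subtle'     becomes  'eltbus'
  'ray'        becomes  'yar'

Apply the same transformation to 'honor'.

The word is simply reversed.
For honor: reverse → ronoh.

ronoh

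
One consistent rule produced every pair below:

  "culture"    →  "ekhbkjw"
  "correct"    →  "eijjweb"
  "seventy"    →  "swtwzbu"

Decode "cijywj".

worker

Treating letters as 0–25, the rule is x ↦ 9x + 12 (mod 26).
Decoding cijywj: c(2)→3·(2−12)≡22=w; i(8)→3·(8−12)≡14=o; j(9)→3·(9−12)≡17=r; y(24)→3·(24−12)≡10=k; w(22)→3·(22−12)≡4=e; j(9)→3·(9−12)≡17=r (all mod 26).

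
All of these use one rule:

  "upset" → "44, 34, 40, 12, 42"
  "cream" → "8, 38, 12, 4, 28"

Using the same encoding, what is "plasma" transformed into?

34, 26, 4, 40, 28, 4

u(#21)→44 and p(#16)→34: differences scale by 2, so n = 2·pos + 2. Each letter becomes 2×(its alphabet position, a=1..z=26) + 2.
Applying it to plasma: p=16→34, l=12→26, a=1→4, s=19→40, m=13→28, a=1→4.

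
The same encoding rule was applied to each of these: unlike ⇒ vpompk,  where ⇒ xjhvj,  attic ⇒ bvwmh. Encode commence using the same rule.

dqpqjtjm

In unlike: u→v is +1, n→p is +2, l→o is +3, i→m is +4 — the shift increases by 1 each position. Letter i (0-indexed) is shifted by i+1, so successive shifts are 1, 2, 3, ….
For commence: c+1=d, o+2=q, m+3=p, m+4=q, e+5=j, n+6=t, c+7=j, e+8=m.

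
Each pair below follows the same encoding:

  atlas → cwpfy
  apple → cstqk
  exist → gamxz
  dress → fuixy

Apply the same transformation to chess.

ekixy

Letter i (0-indexed) is shifted by i+2, so successive shifts are 2, 3, 4, ….
For chess: c+2=e, h+3=k, e+4=i, s+5=x, s+6=y.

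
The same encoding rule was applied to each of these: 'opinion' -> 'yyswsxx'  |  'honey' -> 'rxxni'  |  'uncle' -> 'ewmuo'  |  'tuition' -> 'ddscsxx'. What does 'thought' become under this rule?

dqydqqd

The shifts repeat in a cycle of length 2: positions 0,1,… shift by +10, +9, then the pattern repeats.
For thought: t+10=d, h+9=q, o+10=y, u+9=d, g+10=q, h+9=q, t+10=d.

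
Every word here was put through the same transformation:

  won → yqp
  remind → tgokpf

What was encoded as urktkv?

spirit

It's a constant shift of +2 (ROT2).
Reversing it on urktkv: u−2=s, r−2=p, k−2=i, t−2=r, k−2=i, v−2=t.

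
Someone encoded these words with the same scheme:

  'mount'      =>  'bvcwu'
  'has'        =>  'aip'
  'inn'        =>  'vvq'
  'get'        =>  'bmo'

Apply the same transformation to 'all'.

The output letters match the input read backwards, each shifted +8: mount reversed is tnuom. Read the word backwards and shift each letter +8.
Applying it to all: reverse → lla; then shift: l+8=t, l+8=t, a+8=i.

tti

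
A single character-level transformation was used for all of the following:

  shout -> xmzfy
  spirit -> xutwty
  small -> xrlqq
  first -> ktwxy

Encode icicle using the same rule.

The shift depends on letter class: consonant s→x is +5, but vowel o→z is +11. The rule splits by letter class: vowels +11, consonants +5.
For icicle: i(vowel)+11=t, c(cons)+5=h, i(vowel)+11=t, c(cons)+5=h, l(cons)+5=q, e(vowel)+11=p.

ththqp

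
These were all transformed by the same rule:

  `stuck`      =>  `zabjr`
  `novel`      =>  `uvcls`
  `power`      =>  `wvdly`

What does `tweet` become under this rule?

Compare letters: s→z is +7, t→a is +7, u→b is +7 — a constant shift. Every letter moves 7 places later in the alphabet, wrapping around z→a.
Applying it to tweet: t+7=a, w+7=d, e+7=l, e+7=l, t+7=a.

adlla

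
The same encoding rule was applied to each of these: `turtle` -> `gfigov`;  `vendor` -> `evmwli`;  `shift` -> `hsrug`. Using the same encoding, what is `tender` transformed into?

Each pair mirrors across the alphabet (t↔g, u↔f, r↔i): positions sum to 25. Letters are reflected about the middle of the alphabet (position → 25−position): Atbash.
For tender: t↔g, e↔v, n↔m, d↔w, e↔v, r↔i.

gvmwvi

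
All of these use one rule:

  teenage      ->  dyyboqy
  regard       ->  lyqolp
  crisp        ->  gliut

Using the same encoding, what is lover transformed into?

t(19)→d(3) and e(4)→y(24) fit y≡9x+14 (mod 26); the inverse of 9 mod 26 is 3. Each letter's alphabet position (a=0..z=25) is mapped through 9·x+14 mod 26 — an affine cipher.
Applying it to lover: l(11)→9·11+14≡9=j; o(14)→9·14+14≡10=k; v(21)→9·21+14≡21=v; e(4)→9·4+14≡24=y; r(17)→9·17+14≡11=l (all mod 26).

jkvyl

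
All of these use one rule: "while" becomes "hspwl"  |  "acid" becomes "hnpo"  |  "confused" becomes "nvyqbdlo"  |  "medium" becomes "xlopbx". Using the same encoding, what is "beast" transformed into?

The shift depends on letter class: consonant w→h is +11, but vowel i→p is +7. Vowels shift forward by 7 and consonants shift forward by 11.
Applying it to beast: b(cons)+11=m, e(vowel)+7=l, a(vowel)+7=h, s(cons)+11=d, t(cons)+11=e.

mlhde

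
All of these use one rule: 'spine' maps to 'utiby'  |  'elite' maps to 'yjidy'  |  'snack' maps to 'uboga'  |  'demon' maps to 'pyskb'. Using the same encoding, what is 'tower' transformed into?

s(18)→u(20) and p(15)→t(19) fit y≡9x+14 (mod 26); the inverse of 9 mod 26 is 3. Treating letters as 0–25, the rule is x ↦ 9x + 14 (mod 26).
Applying it to tower: t(19)→9·19+14≡3=d; o(14)→9·14+14≡10=k; w(22)→9·22+14≡4=e; e(4)→9·4+14≡24=y; r(17)→9·17+14≡11=l (all mod 26).

dkeyl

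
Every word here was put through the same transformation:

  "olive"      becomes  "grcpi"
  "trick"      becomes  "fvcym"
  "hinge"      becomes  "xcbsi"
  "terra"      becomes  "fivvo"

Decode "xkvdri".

o(14)→g(6) and l(11)→r(17) fit y≡5x+14 (mod 26); the inverse of 5 mod 26 is 21. This is an affine cipher: with a=0,…,z=25, each position x becomes (5x+14) mod 26.
Decoding xkvdri: x(23)→21·(23−14)≡7=h; k(10)→21·(10−14)≡20=u; v(21)→21·(21−14)≡17=r; d(3)→21·(3−14)≡3=d; r(17)→21·(17−14)≡11=l; i(8)→21·(8−14)≡4=e (all mod 26).

hurdle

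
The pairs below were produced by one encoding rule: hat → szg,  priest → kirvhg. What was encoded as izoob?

Each pair mirrors across the alphabet (h↔s, a↔z, t↔g): positions sum to 25. Letters are reflected about the middle of the alphabet (position → 25−position): Atbash.
Reversing it on izoob: i↔r, z↔a, o↔l, o↔l, b↔y.

rally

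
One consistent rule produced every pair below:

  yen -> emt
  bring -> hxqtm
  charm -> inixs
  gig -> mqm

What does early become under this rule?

mixre

Vowels shift forward by 8 and consonants shift forward by 6.
On early: e(vowel)+8=m, a(vowel)+8=i, r(cons)+6=x, l(cons)+6=r, y(cons)+6=e.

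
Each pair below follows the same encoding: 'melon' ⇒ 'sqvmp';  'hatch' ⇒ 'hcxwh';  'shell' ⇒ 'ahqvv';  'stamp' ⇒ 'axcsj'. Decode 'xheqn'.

thief

m(12)→s(18) and e(4)→q(16) fit y≡23x+2 (mod 26); the inverse of 23 mod 26 is 17. Treating letters as 0–25, the rule is x ↦ 23x + 2 (mod 26).
Reversing it on xheqn: x(23)→17·(23−2)≡19=t; h(7)→17·(7−2)≡7=h; e(4)→17·(4−2)≡8=i; q(16)→17·(16−2)≡4=e; n(13)→17·(13−2)≡5=f (all mod 26).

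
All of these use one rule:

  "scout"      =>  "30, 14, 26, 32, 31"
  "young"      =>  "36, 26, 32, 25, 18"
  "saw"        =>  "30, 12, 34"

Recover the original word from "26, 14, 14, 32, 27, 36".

Letters become their 1-based position plus 11 (so a→12, b→13, …).
Undoing it on 26, 14, 14, 32, 27, 36: 26→(26−11)÷1=15=o, 14→(14−11)÷1=3=c, 14→(14−11)÷1=3=c, 32→(32−11)÷1=21=u, 27→(27−11)÷1=16=p, 36→(36−11)÷1=25=y.

occupy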